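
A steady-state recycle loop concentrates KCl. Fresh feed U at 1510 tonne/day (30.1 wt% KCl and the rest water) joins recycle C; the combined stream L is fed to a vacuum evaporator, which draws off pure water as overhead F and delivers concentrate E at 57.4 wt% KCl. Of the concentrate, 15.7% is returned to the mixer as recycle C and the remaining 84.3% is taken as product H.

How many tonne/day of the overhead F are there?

Overall KCl balance (none leaves overhead): KCl in fresh feed = KCl in product, i.e. 1510×0.301 = (1−0.157)·E·0.574.
E = 454.51/(0.574×0.843) = 939.3 tonne/day.
Recycle C = 0.157×939.3 = 147.47 tonne/day.
Combined feed L = 1510 + 147.47 = 1657.5 tonne/day.
Overhead F = L − E = 1657.5 − 939.3 = 718.17 tonne/day.

718.2 tonne/day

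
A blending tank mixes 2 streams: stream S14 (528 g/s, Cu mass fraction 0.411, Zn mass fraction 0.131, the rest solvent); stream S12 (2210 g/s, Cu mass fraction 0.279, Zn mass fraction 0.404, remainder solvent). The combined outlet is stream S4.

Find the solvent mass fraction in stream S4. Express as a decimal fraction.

0.344

Total flow out = 528 + 2210 = 2738 g/s.
solvent in = 528×0.458 + 2210×0.317 = 942.39 g/s.
solvent mass fraction in S4 = 942.39/2738 = 0.344.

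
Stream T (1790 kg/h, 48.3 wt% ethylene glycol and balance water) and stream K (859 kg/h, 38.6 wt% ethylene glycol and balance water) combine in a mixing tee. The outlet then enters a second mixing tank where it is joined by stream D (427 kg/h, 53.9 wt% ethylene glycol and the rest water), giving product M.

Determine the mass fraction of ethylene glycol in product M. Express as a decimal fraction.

Overall, product flow = 3076 kg/h.
ethylene glycol in = 1790×0.483 + 859×0.386 + 427×0.539 = 1426.3 kg/h.
ethylene glycol fraction in M = 0.464.

0.464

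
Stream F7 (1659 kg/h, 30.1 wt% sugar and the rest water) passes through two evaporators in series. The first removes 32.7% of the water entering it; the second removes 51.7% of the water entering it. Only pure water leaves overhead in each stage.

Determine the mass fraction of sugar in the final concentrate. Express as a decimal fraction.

0.570

water in feed = 1659×0.699 = 1159.6 kg/h.
After stage 1: water left = (1−0.327)×1159.6 = 780.44; stream total = 1279.8 kg/h.
After stage 2: water left = (1−0.517)×780.44 = 376.95; final concentrate = 876.31 kg/h.
sugar fraction = 499.36/876.31 = 0.570.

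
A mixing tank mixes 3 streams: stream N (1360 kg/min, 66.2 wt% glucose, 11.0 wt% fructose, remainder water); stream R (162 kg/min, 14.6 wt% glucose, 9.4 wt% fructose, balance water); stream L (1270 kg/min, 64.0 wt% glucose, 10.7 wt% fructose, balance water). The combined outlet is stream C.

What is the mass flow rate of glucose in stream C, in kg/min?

1737 kg/min

glucose out = glucose in = 1360×0.662 + 162×0.146 + 1270×0.640 = 1736.8 kg/min.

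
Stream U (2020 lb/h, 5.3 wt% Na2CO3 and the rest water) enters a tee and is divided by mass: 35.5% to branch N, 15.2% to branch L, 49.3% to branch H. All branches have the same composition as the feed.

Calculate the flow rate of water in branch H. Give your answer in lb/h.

Branch H total = 0.493×2020 = 995.86 lb/h.
water in H = 0.947×995.86 = 943.08 lb/h.

943.1 lb/h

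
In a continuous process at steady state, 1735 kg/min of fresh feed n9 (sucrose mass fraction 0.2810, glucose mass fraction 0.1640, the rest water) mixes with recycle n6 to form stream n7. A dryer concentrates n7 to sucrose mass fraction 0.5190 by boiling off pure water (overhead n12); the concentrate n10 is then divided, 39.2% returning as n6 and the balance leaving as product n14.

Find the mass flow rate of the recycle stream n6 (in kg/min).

Overall sucrose balance (none leaves overhead): sucrose in fresh feed = sucrose in product, i.e. 1735×0.281 = (1−0.392)·n10·0.519.
n10 = 487.54/(0.519×0.608) = 1545 kg/min.
Recycle n6 = 0.392×1545 = 605.65 kg/min.

605.6 kg/min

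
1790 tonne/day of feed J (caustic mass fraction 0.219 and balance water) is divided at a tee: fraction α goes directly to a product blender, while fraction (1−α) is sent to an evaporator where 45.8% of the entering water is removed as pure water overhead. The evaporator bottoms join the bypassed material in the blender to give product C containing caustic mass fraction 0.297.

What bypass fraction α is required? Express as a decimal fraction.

0.266

All 1790×0.219 = 392.01 tonne/day of caustic reaches C, so C = 392.01/0.297 = 1319.9 tonne/day and vapour = 470.1 tonne/day.
The evaporator receives (1−α)·1790 of feed at 0.781 water and removes 0.458 of that water:
0.458×0.781×(1−α)×1790 = 470.1
(1−α) = 470.1/640.28 = 0.7342;  α = 0.2658.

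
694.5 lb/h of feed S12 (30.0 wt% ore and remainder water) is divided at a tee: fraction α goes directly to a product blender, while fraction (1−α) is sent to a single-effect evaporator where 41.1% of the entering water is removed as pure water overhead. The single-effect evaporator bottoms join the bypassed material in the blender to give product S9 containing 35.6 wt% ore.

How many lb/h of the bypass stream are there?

314.8 lb/h

All 694.5×0.300 = 208.35 lb/h of ore reaches S9, so S9 = 208.35/0.356 = 585.25 lb/h and vapour = 109.25 lb/h.
The evaporator receives (1−α)·694.5 of feed at 0.700 water and removes 0.411 of that water:
0.411×0.700×(1−α)×694.5 = 109.25
(1−α) = 109.25/199.81 = 0.5468;  α = 0.4532.
Bypass flow = 0.4532×694.5 = 314.77 lb/h.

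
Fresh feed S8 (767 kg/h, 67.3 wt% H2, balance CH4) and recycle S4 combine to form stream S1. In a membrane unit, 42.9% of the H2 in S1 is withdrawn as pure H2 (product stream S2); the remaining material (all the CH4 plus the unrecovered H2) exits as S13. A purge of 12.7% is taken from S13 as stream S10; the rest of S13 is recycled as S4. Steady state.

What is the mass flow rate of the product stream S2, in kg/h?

H2 in S1: m_A = 767×0.673 + (1−0.127)·(1−0.429)·m_A, so m_A = 516.19/0.5015 = 1029.3 kg/h.
Product S2 = 0.429×1029.3 = 441.55 kg/h.

441.6 kg/h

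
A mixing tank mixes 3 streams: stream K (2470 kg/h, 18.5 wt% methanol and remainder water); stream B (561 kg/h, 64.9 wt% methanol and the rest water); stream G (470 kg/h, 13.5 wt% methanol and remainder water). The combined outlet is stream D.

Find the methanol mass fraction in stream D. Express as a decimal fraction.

Total flow out = 2470 + 561 + 470 = 3501 kg/h.
methanol in = 2470×0.185 + 561×0.649 + 470×0.135 = 884.49 kg/h.
methanol mass fraction in D = 884.49/3501 = 0.253.

0.253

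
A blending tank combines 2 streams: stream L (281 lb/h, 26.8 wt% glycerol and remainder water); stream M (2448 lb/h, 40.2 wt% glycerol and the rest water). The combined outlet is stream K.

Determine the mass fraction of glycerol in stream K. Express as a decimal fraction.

Total flow out = 281 + 2448 = 2729 lb/h.
glycerol in = 281×0.268 + 2448×0.402 = 1059.4 lb/h.
glycerol mass fraction in K = 1059.4/2729 = 0.388.

0.388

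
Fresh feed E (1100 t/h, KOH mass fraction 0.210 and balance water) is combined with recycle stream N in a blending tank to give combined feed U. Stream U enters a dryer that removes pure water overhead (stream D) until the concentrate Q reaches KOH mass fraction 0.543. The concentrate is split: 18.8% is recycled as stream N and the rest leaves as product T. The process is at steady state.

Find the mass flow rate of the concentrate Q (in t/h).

Overall KOH balance (none leaves overhead): KOH in fresh feed = KOH in product, i.e. 1100×0.210 = (1−0.188)·Q·0.543.
Q = 231/(0.543×0.812) = 523.91 t/h.

523.9 t/h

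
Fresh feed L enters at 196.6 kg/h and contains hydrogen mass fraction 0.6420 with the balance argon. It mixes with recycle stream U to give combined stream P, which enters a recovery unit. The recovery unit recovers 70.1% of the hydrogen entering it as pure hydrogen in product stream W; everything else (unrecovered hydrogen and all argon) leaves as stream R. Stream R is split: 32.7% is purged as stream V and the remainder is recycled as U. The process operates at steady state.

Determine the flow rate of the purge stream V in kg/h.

85.83 kg/h

argon enters only via L and leaves only via the purge: 196.6×0.358 = 0.327×(argon in R), and the recovery unit passes all argon, so argon in P = argon in R = 215.24 kg/h.
hydrogen in P: m_A = 196.6×0.642 + (1−0.327)·(1−0.701)·m_A, so m_A = 126.22/0.7988 = 158.01 kg/h.
R = (1−0.701)×158.01 + 215.24 = 262.48 kg/h.
Purge V = 0.327×262.48 = 85.832 kg/h.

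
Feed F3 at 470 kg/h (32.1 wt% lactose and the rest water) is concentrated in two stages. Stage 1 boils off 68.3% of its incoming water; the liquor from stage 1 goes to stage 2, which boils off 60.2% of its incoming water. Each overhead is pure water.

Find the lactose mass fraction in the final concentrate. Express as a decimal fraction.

water in feed = 470×0.679 = 319.13 kg/h.
After stage 1: water left = (1−0.683)×319.13 = 101.16; stream total = 252.03 kg/h.
After stage 2: water left = (1−0.602)×101.16 = 40.263; final concentrate = 191.13 kg/h.
lactose fraction = 150.87/191.13 = 0.7893.

0.7893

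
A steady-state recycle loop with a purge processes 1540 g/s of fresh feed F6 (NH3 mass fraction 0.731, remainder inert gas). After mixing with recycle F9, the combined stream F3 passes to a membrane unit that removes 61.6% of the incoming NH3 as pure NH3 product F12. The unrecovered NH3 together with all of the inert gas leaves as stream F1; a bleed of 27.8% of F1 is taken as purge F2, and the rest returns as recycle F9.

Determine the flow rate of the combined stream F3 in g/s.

inert gas enters only via F6 and leaves only via the purge: 1540×0.269 = 0.278×(inert gas in F1), and the membrane unit passes all inert gas, so inert gas in F3 = inert gas in F1 = 1490.1 g/s.
NH3 in F3: m_A = 1540×0.731 + (1−0.278)·(1−0.616)·m_A, so m_A = 1125.7/0.7228 = 1557.6 g/s.
F3 = 1557.6 + 1490.1 = 3047.7 g/s.

3048 g/s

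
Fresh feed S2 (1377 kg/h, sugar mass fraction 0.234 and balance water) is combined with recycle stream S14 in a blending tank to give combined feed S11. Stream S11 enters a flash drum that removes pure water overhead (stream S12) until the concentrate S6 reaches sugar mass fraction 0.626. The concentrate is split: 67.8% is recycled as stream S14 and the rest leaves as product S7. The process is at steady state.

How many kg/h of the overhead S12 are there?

Overall sugar balance (none leaves overhead): sugar in fresh feed = sugar in product, i.e. 1377×0.234 = (1−0.678)·S6·0.626.
S6 = 322.22/(0.626×0.322) = 1598.5 kg/h.
Recycle S14 = 0.678×1598.5 = 1083.8 kg/h.
Combined feed S11 = 1377 + 1083.8 = 2460.8 kg/h.
Overhead S12 = S11 − S6 = 2460.8 − 1598.5 = 862.27 kg/h.

862.3 kg/h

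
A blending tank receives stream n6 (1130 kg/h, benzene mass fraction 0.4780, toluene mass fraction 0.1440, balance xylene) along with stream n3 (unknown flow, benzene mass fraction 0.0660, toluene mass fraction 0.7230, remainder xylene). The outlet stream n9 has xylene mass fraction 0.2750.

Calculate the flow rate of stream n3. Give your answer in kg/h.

Let n3 be the unknown flow. Total out = 1130 + n3.
xylene balance: 427.14 + 0.211·n3 = 0.275·(1130 + n3)
(0.211 − 0.275)·n3 = 0.275×1130 − 427.14 = -116.39
n3 = -116.39 / -0.064 = 1818.6 kg/h

1819 kg/h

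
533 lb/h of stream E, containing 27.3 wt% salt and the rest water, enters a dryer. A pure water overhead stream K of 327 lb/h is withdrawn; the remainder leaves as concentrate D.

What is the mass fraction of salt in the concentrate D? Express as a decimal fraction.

salt is not removed: 533×0.273 = 145.51 lb/h of salt enters D.
Concentrate = 533 − 327 = 206 lb/h.
Mass fraction = 145.51/206 = 0.7064.

0.7064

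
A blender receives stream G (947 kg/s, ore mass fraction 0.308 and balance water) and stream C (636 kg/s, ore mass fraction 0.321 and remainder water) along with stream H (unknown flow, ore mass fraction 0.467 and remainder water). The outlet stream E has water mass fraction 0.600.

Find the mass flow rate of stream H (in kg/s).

2050 kg/s

Let H be the unknown flow. Total out = 1583 + H.
water balance: 1087.2 + 0.533·H = 0.600·(1583 + H)
(0.533 − 0.600)·H = 0.600×1583 − 1087.2 = -137.37
H = -137.37 / -0.067 = 2050.3 kg/s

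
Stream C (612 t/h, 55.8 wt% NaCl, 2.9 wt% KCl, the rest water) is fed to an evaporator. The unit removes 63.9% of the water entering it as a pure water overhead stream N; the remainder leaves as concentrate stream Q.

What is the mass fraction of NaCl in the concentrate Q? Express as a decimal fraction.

NaCl is not removed: 612×0.558 = 341.5 t/h of NaCl enters Q.
water entering = 612×0.413 = 252.76 t/h; overhead removed = 0.639×252.76 = 161.51 t/h.
Concentrate = 612 − 161.51 = 450.49 t/h.
Mass fraction = 341.5/450.49 = 0.758.

0.758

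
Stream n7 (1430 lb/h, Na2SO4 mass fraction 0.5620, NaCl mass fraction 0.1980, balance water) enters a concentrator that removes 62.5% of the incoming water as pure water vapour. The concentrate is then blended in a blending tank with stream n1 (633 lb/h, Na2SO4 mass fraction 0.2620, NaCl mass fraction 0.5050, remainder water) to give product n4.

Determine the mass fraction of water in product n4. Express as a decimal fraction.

0.1494

Vapour removed = 0.625×0.240×1430 = 214.5 lb/h; concentrate = 1215.5 lb/h.
water reaching the mixer = 128.7 (from concentrate) + 633×0.233 = 276.19 lb/h.
Product flow = 1215.5 + 633 = 1848.5 lb/h; water fraction = 0.1494.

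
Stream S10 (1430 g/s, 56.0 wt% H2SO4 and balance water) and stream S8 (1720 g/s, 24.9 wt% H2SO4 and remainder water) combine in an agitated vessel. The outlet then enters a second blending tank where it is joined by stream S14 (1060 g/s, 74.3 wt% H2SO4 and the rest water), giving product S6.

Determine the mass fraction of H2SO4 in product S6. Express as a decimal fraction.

0.479

Overall, product flow = 4210 g/s.
H2SO4 in = 1430×0.560 + 1720×0.249 + 1060×0.743 = 2016.7 g/s.
H2SO4 fraction in S6 = 0.479.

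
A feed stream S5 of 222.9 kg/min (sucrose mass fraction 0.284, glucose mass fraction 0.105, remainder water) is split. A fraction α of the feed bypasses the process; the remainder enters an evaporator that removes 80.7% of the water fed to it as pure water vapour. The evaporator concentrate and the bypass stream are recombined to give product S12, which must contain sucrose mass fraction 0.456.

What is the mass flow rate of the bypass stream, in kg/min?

52.39 kg/min

All 222.9×0.284 = 63.304 kg/min of sucrose reaches S12, so S12 = 63.304/0.456 = 138.82 kg/min and vapour = 84.076 kg/min.
The evaporator receives (1−α)·222.9 of feed at 0.611 water and removes 0.807 of that water:
0.807×0.611×(1−α)×222.9 = 84.076
(1−α) = 84.076/109.91 = 0.7650;  α = 0.2350.
Bypass flow = 0.2350×222.9 = 52.386 kg/min.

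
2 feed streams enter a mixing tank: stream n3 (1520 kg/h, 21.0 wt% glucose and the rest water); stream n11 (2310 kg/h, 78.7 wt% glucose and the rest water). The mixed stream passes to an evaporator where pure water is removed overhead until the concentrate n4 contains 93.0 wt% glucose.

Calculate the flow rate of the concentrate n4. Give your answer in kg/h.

2298 kg/h

glucose entering = 1520×0.210 + 2310×0.787 = 2137.2 kg/h.
All glucose reports to n4, so n4 = 2137.2/0.930 = 2298 kg/h.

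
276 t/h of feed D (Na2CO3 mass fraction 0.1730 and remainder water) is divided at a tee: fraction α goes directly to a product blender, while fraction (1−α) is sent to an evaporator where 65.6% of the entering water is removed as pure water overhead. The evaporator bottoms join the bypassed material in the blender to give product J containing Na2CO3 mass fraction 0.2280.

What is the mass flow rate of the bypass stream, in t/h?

All 276×0.173 = 47.748 t/h of Na2CO3 reaches J, so J = 47.748/0.228 = 209.42 t/h and vapour = 66.579 t/h.
The evaporator receives (1−α)·276 of feed at 0.827 water and removes 0.656 of that water:
0.656×0.827×(1−α)×276 = 66.579
(1−α) = 66.579/149.73 = 0.4447;  α = 0.5553.
Bypass flow = 0.5553×276 = 153.28 t/h.

153.3 t/h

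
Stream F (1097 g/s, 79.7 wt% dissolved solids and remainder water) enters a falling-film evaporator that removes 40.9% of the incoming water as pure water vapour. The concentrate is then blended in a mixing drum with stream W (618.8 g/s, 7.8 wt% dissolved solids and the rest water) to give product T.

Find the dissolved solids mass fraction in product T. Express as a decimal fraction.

0.5678

Vapour removed = 0.409×0.203×1097 = 91.081 g/s; concentrate = 1005.9 g/s.
dissolved solids reaching the mixer = 874.31 (from concentrate) + 618.8×0.078 = 922.58 g/s.
Product flow = 1005.9 + 618.8 = 1624.7 g/s; dissolved solids fraction = 0.5678.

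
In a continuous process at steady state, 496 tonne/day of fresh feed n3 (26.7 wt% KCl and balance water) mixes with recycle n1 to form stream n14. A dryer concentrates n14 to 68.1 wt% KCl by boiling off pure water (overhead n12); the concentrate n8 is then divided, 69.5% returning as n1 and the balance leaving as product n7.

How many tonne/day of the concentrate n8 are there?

637.6 tonne/day

Overall KCl balance (none leaves overhead): KCl in fresh feed = KCl in product, i.e. 496×0.267 = (1−0.695)·n8·0.681.
n8 = 132.43/(0.681×0.305) = 637.6 tonne/day.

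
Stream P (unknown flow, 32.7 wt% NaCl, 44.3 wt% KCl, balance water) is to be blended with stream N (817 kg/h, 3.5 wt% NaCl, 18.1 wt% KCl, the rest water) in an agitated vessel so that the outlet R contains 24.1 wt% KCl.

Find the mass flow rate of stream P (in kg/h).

242.7 kg/h

Let P be the unknown flow. Total out = 817 + P.
KCl balance: 147.88 + 0.443·P = 0.241·(817 + P)
(0.443 − 0.241)·P = 0.241×817 − 147.88 = 49.02
P = 49.02 / 0.202 = 242.67 kg/h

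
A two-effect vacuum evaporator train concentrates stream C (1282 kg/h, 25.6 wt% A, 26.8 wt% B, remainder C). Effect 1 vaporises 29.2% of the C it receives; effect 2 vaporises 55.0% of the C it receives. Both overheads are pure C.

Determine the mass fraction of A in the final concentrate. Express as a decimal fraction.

C in feed = 1282×0.476 = 610.23 kg/h.
After stage 1: C left = (1−0.292)×610.23 = 432.04; stream total = 1103.8 kg/h.
After stage 2: C left = (1−0.550)×432.04 = 194.42; final concentrate = 866.19 kg/h.
A fraction = 328.19/866.19 = 0.379.

0.379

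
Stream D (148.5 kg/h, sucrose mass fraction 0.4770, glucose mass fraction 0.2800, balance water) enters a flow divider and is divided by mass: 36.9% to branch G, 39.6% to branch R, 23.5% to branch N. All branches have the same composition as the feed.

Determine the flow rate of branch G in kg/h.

Branch G flow = 0.369×148.5 = 54.797 kg/h.

54.8 kg/h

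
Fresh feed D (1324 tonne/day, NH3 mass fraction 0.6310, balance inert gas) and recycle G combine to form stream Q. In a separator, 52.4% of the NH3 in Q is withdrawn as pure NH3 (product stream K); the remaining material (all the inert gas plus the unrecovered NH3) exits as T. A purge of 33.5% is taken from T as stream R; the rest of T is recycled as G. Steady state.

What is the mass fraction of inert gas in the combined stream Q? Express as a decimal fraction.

0.5440

inert gas enters only via D and leaves only via the purge: 1324×0.369 = 0.335×(inert gas in T), and the separator passes all inert gas, so inert gas in Q = inert gas in T = 1458.4 tonne/day.
NH3 in Q: m_A = 1324×0.631 + (1−0.335)·(1−0.524)·m_A, so m_A = 835.44/0.6835 = 1222.4 tonne/day.
Q = 1222.4 + 1458.4 = 2680.8 tonne/day.
inert gas fraction in Q = 1458.4/2680.8 = 0.5440.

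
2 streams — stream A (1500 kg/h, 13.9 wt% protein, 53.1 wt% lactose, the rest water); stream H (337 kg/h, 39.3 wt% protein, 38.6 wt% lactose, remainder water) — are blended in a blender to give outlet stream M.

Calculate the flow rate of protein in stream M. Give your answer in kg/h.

protein out = protein in = 1500×0.139 + 337×0.393 = 340.94 kg/h.

340.9 kg/h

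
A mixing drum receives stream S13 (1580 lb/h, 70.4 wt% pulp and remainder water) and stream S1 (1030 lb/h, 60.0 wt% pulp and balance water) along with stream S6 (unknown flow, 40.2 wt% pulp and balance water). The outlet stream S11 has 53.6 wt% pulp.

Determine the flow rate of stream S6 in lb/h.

2473 lb/h

Let S6 be the unknown flow. Total out = 2610 + S6.
pulp balance: 1730.3 + 0.402·S6 = 0.536·(2610 + S6)
(0.402 − 0.536)·S6 = 0.536×2610 − 1730.3 = -331.36
S6 = -331.36 / -0.134 = 2472.8 lb/h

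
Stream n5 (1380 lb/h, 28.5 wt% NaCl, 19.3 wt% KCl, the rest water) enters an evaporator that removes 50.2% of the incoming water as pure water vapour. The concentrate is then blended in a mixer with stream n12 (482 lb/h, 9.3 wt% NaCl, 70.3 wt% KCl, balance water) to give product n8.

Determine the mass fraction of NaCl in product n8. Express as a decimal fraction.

Vapour removed = 0.502×0.522×1380 = 361.62 lb/h; concentrate = 1018.4 lb/h.
NaCl reaching the mixer = 393.3 (from concentrate) + 482×0.093 = 438.13 lb/h.
Product flow = 1018.4 + 482 = 1500.4 lb/h; NaCl fraction = 0.292.

0.292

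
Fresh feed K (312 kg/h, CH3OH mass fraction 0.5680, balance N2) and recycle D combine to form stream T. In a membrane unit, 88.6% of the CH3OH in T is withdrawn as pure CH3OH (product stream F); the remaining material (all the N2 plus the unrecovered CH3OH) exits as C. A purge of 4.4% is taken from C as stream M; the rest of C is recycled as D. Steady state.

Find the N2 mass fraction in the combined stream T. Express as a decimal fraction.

0.9390

N2 enters only via K and leaves only via the purge: 312×0.432 = 0.044×(N2 in C), and the membrane unit passes all N2, so N2 in T = N2 in C = 3063.3 kg/h.
CH3OH in T: m_A = 312×0.568 + (1−0.044)·(1−0.886)·m_A, so m_A = 177.22/0.8910 = 198.89 kg/h.
T = 198.89 + 3063.3 = 3262.2 kg/h.
N2 fraction in T = 3063.3/3262.2 = 0.9390.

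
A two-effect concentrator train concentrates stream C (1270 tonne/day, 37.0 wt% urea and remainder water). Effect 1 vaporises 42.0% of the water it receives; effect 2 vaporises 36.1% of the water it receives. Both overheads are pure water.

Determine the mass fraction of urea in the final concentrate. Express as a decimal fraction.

0.613

water in feed = 1270×0.630 = 800.1 tonne/day.
After stage 1: water left = (1−0.420)×800.1 = 464.06; stream total = 933.96 tonne/day.
After stage 2: water left = (1−0.361)×464.06 = 296.53; final concentrate = 766.43 tonne/day.
urea fraction = 469.9/766.43 = 0.613.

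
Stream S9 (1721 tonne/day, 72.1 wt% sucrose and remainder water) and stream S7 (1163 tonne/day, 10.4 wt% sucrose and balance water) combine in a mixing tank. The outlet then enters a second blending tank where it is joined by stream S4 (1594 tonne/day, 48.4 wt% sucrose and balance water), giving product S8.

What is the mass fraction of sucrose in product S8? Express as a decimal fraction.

0.476

Overall, product flow = 4478 tonne/day.
sucrose in = 1721×0.721 + 1163×0.104 + 1594×0.484 = 2133.3 tonne/day.
sucrose fraction in S8 = 0.476.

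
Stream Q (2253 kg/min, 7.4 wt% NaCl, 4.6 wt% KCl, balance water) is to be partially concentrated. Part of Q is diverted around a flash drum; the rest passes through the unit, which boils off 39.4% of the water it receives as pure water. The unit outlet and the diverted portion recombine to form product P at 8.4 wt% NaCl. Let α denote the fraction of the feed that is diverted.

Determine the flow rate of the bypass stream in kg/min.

All 2253×0.074 = 166.72 kg/min of NaCl reaches P, so P = 166.72/0.084 = 1984.8 kg/min and vapour = 268.21 kg/min.
The evaporator receives (1−α)·2253 of feed at 0.880 water and removes 0.394 of that water:
0.394×0.880×(1−α)×2253 = 268.21
(1−α) = 268.21/781.16 = 0.3434;  α = 0.6566.
Bypass flow = 0.6566×2253 = 1479.4 kg/min.

1479 kg/min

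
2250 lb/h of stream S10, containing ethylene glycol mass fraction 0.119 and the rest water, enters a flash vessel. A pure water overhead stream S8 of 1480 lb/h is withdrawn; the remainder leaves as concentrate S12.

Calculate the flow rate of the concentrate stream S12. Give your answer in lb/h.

770 lb/h

Concentrate = 2250 − 1480 = 770 lb/h.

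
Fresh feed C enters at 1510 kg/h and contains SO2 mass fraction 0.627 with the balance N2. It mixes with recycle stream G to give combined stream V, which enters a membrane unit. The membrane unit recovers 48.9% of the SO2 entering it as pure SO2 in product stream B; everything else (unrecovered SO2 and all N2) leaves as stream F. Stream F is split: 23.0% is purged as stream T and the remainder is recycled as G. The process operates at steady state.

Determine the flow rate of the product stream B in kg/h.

763.3 kg/h

SO2 in V: m_A = 1510×0.627 + (1−0.230)·(1−0.489)·m_A, so m_A = 946.77/0.6065 = 1561 kg/h.
Product B = 0.489×1561 = 763.31 kg/h.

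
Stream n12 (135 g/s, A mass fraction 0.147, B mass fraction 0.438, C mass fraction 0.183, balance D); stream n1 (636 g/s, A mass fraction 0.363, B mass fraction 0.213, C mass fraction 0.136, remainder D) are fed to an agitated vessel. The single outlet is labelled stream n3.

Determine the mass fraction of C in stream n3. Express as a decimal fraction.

Total flow out = 135 + 636 = 771 g/s.
C in = 135×0.183 + 636×0.136 = 111.2 g/s.
C mass fraction in n3 = 111.2/771 = 0.144.

0.144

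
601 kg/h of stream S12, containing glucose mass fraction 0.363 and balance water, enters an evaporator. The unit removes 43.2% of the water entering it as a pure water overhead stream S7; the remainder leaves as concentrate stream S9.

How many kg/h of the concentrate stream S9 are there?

water entering = 601×0.637 = 382.84 kg/h; overhead removed = 0.432×382.84 = 165.39 kg/h.
Concentrate = 601 − 165.39 = 435.61 kg/h.

435.6 kg/h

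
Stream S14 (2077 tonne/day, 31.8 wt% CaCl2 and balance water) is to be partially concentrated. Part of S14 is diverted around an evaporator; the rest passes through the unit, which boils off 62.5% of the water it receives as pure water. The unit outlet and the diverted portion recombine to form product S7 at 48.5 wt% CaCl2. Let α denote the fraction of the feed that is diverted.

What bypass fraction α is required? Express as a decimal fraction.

0.192

All 2077×0.318 = 660.49 tonne/day of CaCl2 reaches S7, so S7 = 660.49/0.485 = 1361.8 tonne/day and vapour = 715.17 tonne/day.
The evaporator receives (1−α)·2077 of feed at 0.682 water and removes 0.625 of that water:
0.625×0.682×(1−α)×2077 = 715.17
(1−α) = 715.17/885.32 = 0.8078;  α = 0.1922.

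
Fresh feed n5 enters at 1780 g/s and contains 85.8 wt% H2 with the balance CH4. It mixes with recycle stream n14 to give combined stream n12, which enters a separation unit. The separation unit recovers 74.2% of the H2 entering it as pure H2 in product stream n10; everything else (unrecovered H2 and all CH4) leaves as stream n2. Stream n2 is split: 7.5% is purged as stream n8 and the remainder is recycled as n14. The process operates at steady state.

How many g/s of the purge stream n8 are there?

CH4 enters only via n5 and leaves only via the purge: 1780×0.142 = 0.075×(CH4 in n2), and the separation unit passes all CH4, so CH4 in n12 = CH4 in n2 = 3370.1 g/s.
H2 in n12: m_A = 1780×0.858 + (1−0.075)·(1−0.742)·m_A, so m_A = 1527.2/0.7613 = 2006 g/s.
n2 = (1−0.742)×2006 + 3370.1 = 3887.7 g/s.
Purge n8 = 0.075×3887.7 = 291.58 g/s.

291.6 g/s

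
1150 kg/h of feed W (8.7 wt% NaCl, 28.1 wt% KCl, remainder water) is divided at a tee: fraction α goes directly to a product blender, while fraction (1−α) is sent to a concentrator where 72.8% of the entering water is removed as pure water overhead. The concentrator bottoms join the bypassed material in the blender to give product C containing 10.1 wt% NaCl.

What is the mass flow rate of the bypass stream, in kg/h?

All 1150×0.087 = 100.05 kg/h of NaCl reaches C, so C = 100.05/0.101 = 990.59 kg/h and vapour = 159.41 kg/h.
The evaporator receives (1−α)·1150 of feed at 0.632 water and removes 0.728 of that water:
0.728×0.632×(1−α)×1150 = 159.41
(1−α) = 159.41/529.11 = 0.3013;  α = 0.6987.
Bypass flow = 0.6987×1150 = 803.54 kg/h.

803.5 kg/h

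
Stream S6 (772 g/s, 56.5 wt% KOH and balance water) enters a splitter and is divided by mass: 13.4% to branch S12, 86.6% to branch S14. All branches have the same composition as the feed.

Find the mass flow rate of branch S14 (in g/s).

668.6 g/s

Branch S14 flow = 0.866×772 = 668.55 g/s.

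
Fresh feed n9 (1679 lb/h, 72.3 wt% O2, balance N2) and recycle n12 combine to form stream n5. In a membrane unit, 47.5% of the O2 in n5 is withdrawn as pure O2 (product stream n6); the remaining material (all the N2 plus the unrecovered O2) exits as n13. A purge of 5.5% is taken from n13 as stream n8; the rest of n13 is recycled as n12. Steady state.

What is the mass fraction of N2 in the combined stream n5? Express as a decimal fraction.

N2 enters only via n9 and leaves only via the purge: 1679×0.277 = 0.055×(N2 in n13), and the membrane unit passes all N2, so N2 in n5 = N2 in n13 = 8456.1 lb/h.
O2 in n5: m_A = 1679×0.723 + (1−0.055)·(1−0.475)·m_A, so m_A = 1213.9/0.5039 = 2409.2 lb/h.
n5 = 2409.2 + 8456.1 = 10865 lb/h.
N2 fraction in n5 = 8456.1/10865 = 0.7783.

0.7783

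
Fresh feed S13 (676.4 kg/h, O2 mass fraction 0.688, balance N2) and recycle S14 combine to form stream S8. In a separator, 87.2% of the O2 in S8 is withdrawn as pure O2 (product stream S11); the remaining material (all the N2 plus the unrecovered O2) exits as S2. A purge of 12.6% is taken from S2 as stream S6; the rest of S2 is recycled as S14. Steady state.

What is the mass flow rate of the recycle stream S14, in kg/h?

N2 enters only via S13 and leaves only via the purge: 676.4×0.312 = 0.126×(N2 in S2), and the separator passes all N2, so N2 in S8 = N2 in S2 = 1674.9 kg/h.
O2 in S8: m_A = 676.4×0.688 + (1−0.126)·(1−0.872)·m_A, so m_A = 465.36/0.8881 = 523.98 kg/h.
S2 = (1−0.872)×523.98 + 1674.9 = 1742 kg/h.
Recycle S14 = (1−0.126)×1742 = 1522.5 kg/h.

1522 kg/h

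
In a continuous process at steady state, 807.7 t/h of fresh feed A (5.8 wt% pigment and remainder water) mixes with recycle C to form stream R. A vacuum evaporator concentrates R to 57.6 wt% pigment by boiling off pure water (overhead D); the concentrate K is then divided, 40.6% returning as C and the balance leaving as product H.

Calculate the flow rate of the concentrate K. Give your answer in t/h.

136.9 t/h

Overall pigment balance (none leaves overhead): pigment in fresh feed = pigment in product, i.e. 807.7×0.058 = (1−0.406)·K·0.576.
K = 46.847/(0.576×0.594) = 136.92 t/h.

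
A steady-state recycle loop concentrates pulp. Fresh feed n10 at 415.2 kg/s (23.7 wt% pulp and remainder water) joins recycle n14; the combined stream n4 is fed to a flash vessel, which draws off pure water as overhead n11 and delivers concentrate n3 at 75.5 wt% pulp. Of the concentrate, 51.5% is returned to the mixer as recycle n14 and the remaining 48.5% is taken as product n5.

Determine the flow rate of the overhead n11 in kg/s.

Overall pulp balance (none leaves overhead): pulp in fresh feed = pulp in product, i.e. 415.2×0.237 = (1−0.515)·n3·0.755.
n3 = 98.402/(0.755×0.485) = 268.73 kg/s.
Recycle n14 = 0.515×268.73 = 138.4 kg/s.
Combined feed n4 = 415.2 + 138.4 = 553.6 kg/s.
Overhead n11 = n4 − n3 = 553.6 − 268.73 = 284.87 kg/s.

284.9 kg/s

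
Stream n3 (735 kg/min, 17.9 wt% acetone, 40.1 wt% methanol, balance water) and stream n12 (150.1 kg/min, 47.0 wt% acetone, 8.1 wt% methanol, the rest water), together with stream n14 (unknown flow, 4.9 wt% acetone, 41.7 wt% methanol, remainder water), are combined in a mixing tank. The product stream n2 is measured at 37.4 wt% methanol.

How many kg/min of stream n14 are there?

561.3 kg/min

Let n14 be the unknown flow. Total out = 885.1 + n14.
methanol balance: 306.89 + 0.417·n14 = 0.374·(885.1 + n14)
(0.417 − 0.374)·n14 = 0.374×885.1 − 306.89 = 24.134
n14 = 24.134 / 0.043 = 561.26 kg/min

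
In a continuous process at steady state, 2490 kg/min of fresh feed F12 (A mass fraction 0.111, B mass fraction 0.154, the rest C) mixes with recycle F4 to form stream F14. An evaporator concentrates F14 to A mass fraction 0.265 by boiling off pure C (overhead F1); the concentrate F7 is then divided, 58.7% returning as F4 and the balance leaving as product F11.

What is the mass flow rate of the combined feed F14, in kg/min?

3972 kg/min

Overall A balance (none leaves overhead): A in fresh feed = A in product, i.e. 2490×0.111 = (1−0.587)·F7·0.265.
F7 = 276.39/(0.265×0.413) = 2525.4 kg/min.
Recycle F4 = 0.587×2525.4 = 1482.4 kg/min.
Combined feed F14 = 2490 + 1482.4 = 3972.4 kg/min.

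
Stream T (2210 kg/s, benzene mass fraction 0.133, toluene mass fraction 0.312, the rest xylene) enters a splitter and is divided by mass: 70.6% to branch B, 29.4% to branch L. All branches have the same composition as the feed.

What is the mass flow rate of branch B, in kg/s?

1560 kg/s

Branch B flow = 0.706×2210 = 1560.3 kg/s.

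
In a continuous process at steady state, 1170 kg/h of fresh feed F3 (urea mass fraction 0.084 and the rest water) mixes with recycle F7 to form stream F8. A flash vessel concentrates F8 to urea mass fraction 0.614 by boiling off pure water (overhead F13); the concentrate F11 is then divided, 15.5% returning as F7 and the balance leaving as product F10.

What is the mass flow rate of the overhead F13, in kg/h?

Overall urea balance (none leaves overhead): urea in fresh feed = urea in product, i.e. 1170×0.084 = (1−0.155)·F11·0.614.
F11 = 98.28/(0.614×0.845) = 189.43 kg/h.
Recycle F7 = 0.155×189.43 = 29.361 kg/h.
Combined feed F8 = 1170 + 29.361 = 1199.4 kg/h.
Overhead F13 = F8 − F11 = 1199.4 − 189.43 = 1009.9 kg/h.

1010 kg/h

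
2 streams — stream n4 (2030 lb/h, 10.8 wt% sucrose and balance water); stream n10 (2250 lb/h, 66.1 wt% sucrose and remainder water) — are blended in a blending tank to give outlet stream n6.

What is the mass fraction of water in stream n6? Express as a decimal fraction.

0.6013

Total flow out = 2030 + 2250 = 4280 lb/h.
water in = 2030×0.892 + 2250×0.339 = 2573.5 lb/h.
water mass fraction in n6 = 2573.5/4280 = 0.6013.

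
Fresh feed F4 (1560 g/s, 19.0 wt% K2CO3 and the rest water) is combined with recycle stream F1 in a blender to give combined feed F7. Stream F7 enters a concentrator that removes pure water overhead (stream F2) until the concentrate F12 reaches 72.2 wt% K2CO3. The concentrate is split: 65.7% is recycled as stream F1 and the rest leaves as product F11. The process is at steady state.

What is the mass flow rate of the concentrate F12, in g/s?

Overall K2CO3 balance (none leaves overhead): K2CO3 in fresh feed = K2CO3 in product, i.e. 1560×0.190 = (1−0.657)·F12·0.722.
F12 = 296.4/(0.722×0.343) = 1196.9 g/s.

1197 g/s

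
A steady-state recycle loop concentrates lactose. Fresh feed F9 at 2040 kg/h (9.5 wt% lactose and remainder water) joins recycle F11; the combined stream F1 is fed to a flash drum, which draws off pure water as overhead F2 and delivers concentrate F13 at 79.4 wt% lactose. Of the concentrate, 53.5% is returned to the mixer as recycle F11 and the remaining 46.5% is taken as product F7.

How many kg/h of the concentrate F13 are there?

524.9 kg/h

Overall lactose balance (none leaves overhead): lactose in fresh feed = lactose in product, i.e. 2040×0.095 = (1−0.535)·F13·0.794.
F13 = 193.8/(0.794×0.465) = 524.9 kg/h.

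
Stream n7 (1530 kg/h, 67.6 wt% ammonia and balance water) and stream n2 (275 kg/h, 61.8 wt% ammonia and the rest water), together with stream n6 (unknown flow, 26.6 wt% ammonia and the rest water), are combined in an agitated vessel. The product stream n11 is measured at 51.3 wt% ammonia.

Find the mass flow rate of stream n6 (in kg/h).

1127 kg/h

Let n6 be the unknown flow. Total out = 1805 + n6.
ammonia balance: 1204.2 + 0.266·n6 = 0.513·(1805 + n6)
(0.266 − 0.513)·n6 = 0.513×1805 − 1204.2 = -278.26
n6 = -278.26 / -0.247 = 1126.6 kg/h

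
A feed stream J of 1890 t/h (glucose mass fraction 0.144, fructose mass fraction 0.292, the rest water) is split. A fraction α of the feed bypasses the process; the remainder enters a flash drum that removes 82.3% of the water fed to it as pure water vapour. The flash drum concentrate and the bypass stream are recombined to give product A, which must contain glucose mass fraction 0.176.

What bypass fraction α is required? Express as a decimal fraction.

All 1890×0.144 = 272.16 t/h of glucose reaches A, so A = 272.16/0.176 = 1546.4 t/h and vapour = 343.64 t/h.
The evaporator receives (1−α)·1890 of feed at 0.564 water and removes 0.823 of that water:
0.823×0.564×(1−α)×1890 = 343.64
(1−α) = 343.64/877.29 = 0.3917;  α = 0.6083.

0.608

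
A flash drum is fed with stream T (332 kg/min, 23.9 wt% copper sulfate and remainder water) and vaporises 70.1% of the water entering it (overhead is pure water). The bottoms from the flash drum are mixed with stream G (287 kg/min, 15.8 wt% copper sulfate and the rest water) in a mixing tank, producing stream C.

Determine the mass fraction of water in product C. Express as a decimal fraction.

Vapour removed = 0.701×0.761×332 = 177.11 kg/min; concentrate = 154.89 kg/min.
water reaching the mixer = 75.543 (from concentrate) + 287×0.842 = 317.2 kg/min.
Product flow = 154.89 + 287 = 441.89 kg/min; water fraction = 0.718.

0.718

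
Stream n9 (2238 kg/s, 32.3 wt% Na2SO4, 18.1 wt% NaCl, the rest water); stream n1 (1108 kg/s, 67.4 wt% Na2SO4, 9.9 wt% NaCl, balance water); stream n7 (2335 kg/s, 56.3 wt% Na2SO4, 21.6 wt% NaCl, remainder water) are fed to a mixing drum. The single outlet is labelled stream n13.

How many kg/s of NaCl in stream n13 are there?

1019 kg/s

NaCl out = NaCl in = 2238×0.181 + 1108×0.099 + 2335×0.216 = 1019.1 kg/s.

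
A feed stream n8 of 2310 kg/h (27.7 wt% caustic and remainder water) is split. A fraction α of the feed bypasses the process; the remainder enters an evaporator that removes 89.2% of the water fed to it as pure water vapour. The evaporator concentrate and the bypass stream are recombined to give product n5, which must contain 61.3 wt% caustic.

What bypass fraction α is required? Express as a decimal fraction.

All 2310×0.277 = 639.87 kg/h of caustic reaches n5, so n5 = 639.87/0.613 = 1043.8 kg/h and vapour = 1266.2 kg/h.
The evaporator receives (1−α)·2310 of feed at 0.723 water and removes 0.892 of that water:
0.892×0.723×(1−α)×2310 = 1266.2
(1−α) = 1266.2/1489.8 = 0.8499;  α = 0.1501.

0.150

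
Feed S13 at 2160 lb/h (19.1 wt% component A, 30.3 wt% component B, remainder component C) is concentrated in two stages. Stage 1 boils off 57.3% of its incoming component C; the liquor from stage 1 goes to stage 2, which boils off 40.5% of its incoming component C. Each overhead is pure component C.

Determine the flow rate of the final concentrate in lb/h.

1345 lb/h

component C in feed = 2160×0.506 = 1093 lb/h.
After stage 1: component C left = (1−0.573)×1093 = 466.69; stream total = 1533.7 lb/h.
After stage 2: component C left = (1−0.405)×466.69 = 277.68; final concentrate = 1344.7 lb/h.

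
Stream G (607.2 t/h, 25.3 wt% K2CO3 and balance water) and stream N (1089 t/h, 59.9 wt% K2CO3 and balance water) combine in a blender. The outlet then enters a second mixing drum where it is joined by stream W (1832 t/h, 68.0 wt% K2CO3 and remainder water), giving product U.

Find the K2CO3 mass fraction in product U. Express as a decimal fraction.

0.582

Overall, product flow = 3528.2 t/h.
K2CO3 in = 607.2×0.253 + 1089×0.599 + 1832×0.680 = 2051.7 t/h.
K2CO3 fraction in U = 0.582.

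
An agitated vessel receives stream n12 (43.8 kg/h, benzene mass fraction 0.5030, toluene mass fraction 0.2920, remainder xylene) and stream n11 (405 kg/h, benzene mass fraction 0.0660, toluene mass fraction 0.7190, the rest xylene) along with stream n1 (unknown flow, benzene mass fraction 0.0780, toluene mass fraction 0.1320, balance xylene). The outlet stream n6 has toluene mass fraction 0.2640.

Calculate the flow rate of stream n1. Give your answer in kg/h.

Let n1 be the unknown flow. Total out = 448.8 + n1.
toluene balance: 303.98 + 0.132·n1 = 0.264·(448.8 + n1)
(0.132 − 0.264)·n1 = 0.264×448.8 − 303.98 = -185.5
n1 = -185.5 / -0.132 = 1405.3 kg/h

1405 kg/h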